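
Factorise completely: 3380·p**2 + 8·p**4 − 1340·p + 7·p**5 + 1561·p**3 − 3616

(7·p + 8)·(p + 2)·(p − 1)·(p**2 − p + 226)

Testing divisors of the constant over divisors of the leading coefficient, p = −2 is a root, giving the factor (p + 2) and quotient 7·p**4 − 6·p**3 + 1573·p**2 + 234·p − 1808.
Next, p = 1 is a root, giving the factor (p − 1) and quotient 7·p**3 + p**2 + 1574·p + 1808.
Continuing, p = −8/7 is a root, giving the factor (7·p + 8) and quotient p**2 − p + 226.
The quadratic p**2 − p + 226 has discriminant −903 < 0 and is irreducible over ℤ.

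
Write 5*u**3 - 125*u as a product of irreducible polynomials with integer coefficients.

Factor out 5*u, leaving u**2 - 25, which is a difference of two squares.

5*u*(u + 5)*(u - 5)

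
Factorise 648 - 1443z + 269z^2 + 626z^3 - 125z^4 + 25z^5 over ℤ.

Among the possible rational roots, z = 3/5 is a root, so (5z - 3) divides it; the quotient is 5z^4 - 22z^3 + 112z^2 + 121z - 216.
Next, z = 1 is a root, giving the factor (z - 1) and quotient 5z^3 - 17z^2 + 95z + 216.
Next, z = -8/5 is a root, so (5z + 8) divides it; the quotient is z^2 - 5z + 27.
The quadratic z^2 - 5z + 27 has discriminant -83 < 0 and is irreducible over ℤ.

(5z + 8)(5z - 3)(z - 1)(z^2 - 5z + 27)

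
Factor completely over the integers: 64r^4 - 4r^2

Every term has a factor of 4r^2. Then 16r^2 - 1 = (4r)² − (1)².

4r^2(4r + 1)(4r - 1)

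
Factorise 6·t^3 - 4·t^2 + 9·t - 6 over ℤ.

Group as (6·t^3 + 9·t) + (-4·t^2 - 6) = 3·t·(2·t^2 + 3) - 2·(2·t^2 + 3).
Both groups share the factor (2·t^2 + 3).

(3·t - 2)·(2·t^2 + 3)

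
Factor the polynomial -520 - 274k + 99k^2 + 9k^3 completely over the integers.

(3k + 4)(3k - 10)(k + 13)

By the rational root theorem, k = 10/3 is a root, so (3k - 10) divides it; the quotient is 3k^2 + 43k + 52.
The remaining quadratic factors as (k + 13)(3k + 4).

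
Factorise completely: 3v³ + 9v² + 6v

Pull out the common factor 3v, then factor the remaining trinomial.

3v(v + 1)(v + 2)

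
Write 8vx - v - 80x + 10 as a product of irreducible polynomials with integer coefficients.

(8x - 1)(v - 10)

Group as (8vx - v) + (-80x + 10) = v(8x - 1) - 10(8x - 1).
Both groups share the factor (8x - 1).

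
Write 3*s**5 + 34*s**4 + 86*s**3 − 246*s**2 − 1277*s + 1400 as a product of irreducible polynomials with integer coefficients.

(3*s − 8)*(s + 7)*(s − 1)*(s**2 + 8*s + 25)

Among the possible rational roots, s = 1 is a root, giving the factor (s − 1) and quotient 3*s**4 + 37*s**3 + 123*s**2 − 123*s − 1400.
Continuing, s = −7 is a root, giving the factor (s + 7) and quotient 3*s**3 + 16*s**2 + 11*s − 200.
Then s = 8/3 is a root, so (3*s − 8) is a factor; dividing leaves s**2 + 8*s + 25.
The quadratic s**2 + 8*s + 25 has discriminant −36 < 0 and is irreducible over ℤ.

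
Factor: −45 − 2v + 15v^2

Need a pair with product 15·(−45) = −675 and sum −2: that's −27 and 25.
Split the middle term: 15v^2 − 27v + 25v − 45 = 3v(5v − 9) + 5(5v − 9).

(3v + 5)(5v − 9)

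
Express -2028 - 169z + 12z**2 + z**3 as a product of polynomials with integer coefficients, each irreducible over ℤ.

(z + 12)(z + 13)(z - 13)

Testing divisors of the constant over divisors of the leading coefficient, z = 13 is a root, so (z - 13) divides it; the quotient is z**2 + 25z + 156.
The remaining quadratic factors as (z + 13)(z + 12).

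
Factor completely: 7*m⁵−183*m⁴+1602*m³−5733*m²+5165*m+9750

(7*m+6)*(m−13)*(m−5)*(m²−9*m+25)

By the rational root theorem, m = −6/7 is a root, so (7*m+6) divides it; the quotient is m⁴−27*m³+252*m²−1035*m+1625.
Then m = 5 is a root, so (m−5) divides it; the quotient is m³−22*m²+142*m−325.
Continuing, m = 13 is a root, so (m−13) divides it; the quotient is m²−9*m+25.
The quadratic m²−9*m+25 has discriminant −19 < 0 and is irreducible over ℤ.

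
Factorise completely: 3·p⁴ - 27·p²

Factor out 3·p², leaving p² - 9, which is a difference of two squares.

3·p²·(p + 3)·(p - 3)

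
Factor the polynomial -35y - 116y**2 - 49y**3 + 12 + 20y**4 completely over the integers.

By the rational root theorem, y = -3/4 is a root, so (4y + 3) is a factor; dividing leaves 5y**3 - 16y**2 - 17y + 4.
Next, y = 4 is a root, so (y - 4) divides it; the quotient is 5y**2 + 4y - 1.
The remaining quadratic factors as (y + 1)(5y - 1).

(4y + 3)(5y - 1)(y + 1)(y - 4)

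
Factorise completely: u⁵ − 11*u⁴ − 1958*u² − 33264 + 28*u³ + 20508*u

Trying the rational-root candidates, u = 9 is a root, giving the factor (u − 9) and quotient u⁴ − 2*u³ + 10*u² − 1868*u + 3696.
Then u = 2 is a root, so (u − 2) is a factor; dividing leaves u³ + 10*u − 1848.
Next, u = 12 is a root, giving the factor (u − 12) and quotient u² + 12*u + 154.
The quadratic u² + 12*u + 154 has discriminant −472 < 0 and is irreducible over ℤ.

(u − 12)*(u − 2)*(u − 9)*(u² + 12*u + 154)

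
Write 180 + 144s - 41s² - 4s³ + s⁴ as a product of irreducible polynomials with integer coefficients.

(s + 1)(s + 6)(s - 5)(s - 6)

Trying the rational-root candidates, s = -6 is a root, so (s + 6) divides it; the quotient is s³ - 10s² + 19s + 30.
Next, s = 5 is a root, so (s - 5) is a factor; dividing leaves s² - 5s - 6.
The remaining quadratic factors as (s - 6)(s + 1).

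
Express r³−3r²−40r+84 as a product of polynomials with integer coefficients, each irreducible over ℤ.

(r+6)(r−2)(r−7)

Trying the rational-root candidates, r = −6 is a root, giving the factor (r+6) and quotient r²−9r+14.
The remaining quadratic factors as (r−2)(r−7).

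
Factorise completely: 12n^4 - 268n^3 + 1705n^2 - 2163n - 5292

(2n - 9)(6n + 7)(n - 12)(n - 7)

By the rational root theorem, n = 7 is a root, so (n - 7) is a factor; dividing leaves 12n^3 - 184n^2 + 417n + 756.
Continuing, n = -7/6 is a root, so (6n + 7) divides it; the quotient is 2n^2 - 33n + 108.
The remaining quadratic factors as (2n - 9)(n - 12).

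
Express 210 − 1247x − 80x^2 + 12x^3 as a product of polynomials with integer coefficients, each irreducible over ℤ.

(2x + 15)(6x − 1)(x − 14)

Trying the rational-root candidates, x = 1/6 is a root, giving the factor (6x − 1) and quotient 2x^2 − 13x − 210.
The remaining quadratic factors as (x − 14)(2x + 15).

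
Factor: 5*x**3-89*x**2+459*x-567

(5*x-9)*(x-7)*(x-9)

By the rational root theorem, x = 7 is a root, so (x-7) divides it; the quotient is 5*x**2-54*x+81.
The remaining quadratic factors as (x-9)(5*x-9).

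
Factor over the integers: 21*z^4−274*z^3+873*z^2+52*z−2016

(3*z−7)*(7*z+9)*(z−4)*(z−8)

Among the possible rational roots, z = 7/3 is a root, giving the factor (3*z−7) and quotient 7*z^3−75*z^2+116*z+288.
Then z = 4 is a root, so (z−4) is a factor; dividing leaves 7*z^2−47*z−72.
The remaining quadratic factors as (z−8)(7*z+9).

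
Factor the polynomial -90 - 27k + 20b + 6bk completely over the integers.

Group as (6bk + 20b) + (-27k - 90) = 2b(3k + 10) - 9(3k + 10).
Both groups share the factor (3k + 10).

(2b - 9)(3k + 10)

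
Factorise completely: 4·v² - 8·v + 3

Need a pair with product 4·3 = 12 and sum -8: that's -6 and -2.
Split the middle term: 4·v² - 6·v - 2·v + 3 = 2·v·(2·v - 3) - (2·v - 3).

(2·v - 1)·(2·v - 3)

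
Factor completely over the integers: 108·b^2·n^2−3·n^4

3·n^2·(6·b+n)·(6·b−n)

Every term has a factor of 3·n^2. Then 36·b^2−n^2 = (6·b)² − (n)².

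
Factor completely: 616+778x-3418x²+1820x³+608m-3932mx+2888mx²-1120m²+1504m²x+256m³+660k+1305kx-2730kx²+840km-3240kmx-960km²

Group: 8m(-120km-210kx+165k+32m²+136mx-156m+140x²-306x+154) + (13x+4)(-120km-210kx+165k+32m²+136mx-156m+140x²-306x+154); both groups contain (-120km-210kx+165k+32m²+136mx-156m+140x²-306x+154), so (8m+13x+4) is a factor with cofactor -120km-210kx+165k+32m²+136mx-156m+140x²-306x+154.
The cofactor groups again: -120km-210kx+165k+32m²+136mx-156m+140x²-306x+154 = -8m(15k-4m-10x+14) + (-14x+11)(15k-4m-10x+14); both groups contain (15k-4m-10x+14), giving -(8m+14x-11)(15k-4m-10x+14).

-(15k-4m-10x+14)(8m+13x+4)(8m+14x-11)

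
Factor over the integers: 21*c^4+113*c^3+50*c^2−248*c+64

Among the possible rational roots, c = 2/7 is a root, so (7*c−2) divides it; the quotient is 3*c^3+17*c^2+12*c−32.
Continuing, c = 1 is a root, giving the factor (c−1) and quotient 3*c^2+20*c+32.
The remaining quadratic factors as (c+4)(3*c+8).

(3*c+8)*(7*c−2)*(c+4)*(c−1)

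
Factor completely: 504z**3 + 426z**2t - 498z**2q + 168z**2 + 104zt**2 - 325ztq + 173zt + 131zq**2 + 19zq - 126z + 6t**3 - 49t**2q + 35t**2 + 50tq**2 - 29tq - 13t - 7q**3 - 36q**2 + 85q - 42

(12z + t - 7q + 6)(14z + 6t - q - 7)(3z + t - q + 1)

Group: 3z(168z**2 + 86zt - 110zq + 6t**2 - 43tq + 29t + 7q**2 + 43q - 42) + (t - q + 1)(168z**2 + 86zt - 110zq + 6t**2 - 43tq + 29t + 7q**2 + 43q - 42); both groups contain (168z**2 + 86zt - 110zq + 6t**2 - 43tq + 29t + 7q**2 + 43q - 42), so (3z + t - q + 1) is a factor with cofactor 168z**2 + 86zt - 110zq + 6t**2 - 43tq + 29t + 7q**2 + 43q - 42.
The cofactor groups again: 168z**2 + 86zt - 110zq + 6t**2 - 43tq + 29t + 7q**2 + 43q - 42 = 14z(12z + t - 7q + 6) + (6t - q - 7)(12z + t - 7q + 6); both groups contain (12z + t - 7q + 6), giving (14z + 6t - q - 7)(12z + t - 7q + 6).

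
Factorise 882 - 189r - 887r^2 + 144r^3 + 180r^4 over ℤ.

Testing divisors of the constant over divisors of the leading coefficient, r = 6/5 is a root, so (5r - 6) is a factor; dividing leaves 36r^3 + 72r^2 - 91r - 147.
Then r = -7/6 is a root, so (6r + 7) is a factor; dividing leaves 6r^2 + 5r - 21.
The remaining quadratic factors as (2r - 3)(3r + 7).

(2r - 3)(3r + 7)(5r - 6)(6r + 7)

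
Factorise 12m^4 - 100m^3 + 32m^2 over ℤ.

Pull out the common factor 4m^2, then factor the remaining trinomial.

4m^2(3m - 1)(m - 8)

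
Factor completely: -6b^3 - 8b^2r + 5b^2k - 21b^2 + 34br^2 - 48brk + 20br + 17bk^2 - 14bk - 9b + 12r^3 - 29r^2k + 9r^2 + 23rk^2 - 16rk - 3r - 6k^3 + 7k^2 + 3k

-(2b - 4r + 3k + 1)(3b + r - k)(b + 3r - 2k + 3)

Group: b(-6b^2 + 10br - 7bk - 3b + 4r^2 - 7rk - r + 3k^2 + k) + (3r - 2k + 3)(-6b^2 + 10br - 7bk - 3b + 4r^2 - 7rk - r + 3k^2 + k); both groups contain (-6b^2 + 10br - 7bk - 3b + 4r^2 - 7rk - r + 3k^2 + k), so (b + 3r - 2k + 3) is a factor with cofactor -6b^2 + 10br - 7bk - 3b + 4r^2 - 7rk - r + 3k^2 + k.
The cofactor groups again: -6b^2 + 10br - 7bk - 3b + 4r^2 - 7rk - r + 3k^2 + k = -2b(3b + r - k) + (4r - 3k - 1)(3b + r - k); both groups contain (3b + r - k), giving -(2b - 4r + 3k + 1)(3b + r - k).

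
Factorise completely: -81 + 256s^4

(4s + 3)(4s - 3)(16s^2 + 9)

Write as (16s^2)² − (9)², then factor 16s^2 - 9 once more.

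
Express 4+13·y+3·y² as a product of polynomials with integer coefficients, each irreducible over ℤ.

(3·y+1)·(y+4)

Need a pair with product 3·4 = 12 and sum 13: that's 12 and 1.
Split the middle term: 3·y²+12·y + y+4 = 3·y·(y+4) + (y+4).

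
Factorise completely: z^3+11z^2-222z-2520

Trying the rational-root candidates, z = -14 is a root, giving the factor (z+14) and quotient z^2-3z-180.
The remaining quadratic factors as (z+12)(z-15).

(z+12)(z+14)(z-15)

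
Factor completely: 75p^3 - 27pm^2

Every term has a factor of 3p. Then 25p^2 - 9m^2 = (5p)² − (3m)².

3p(5p - 3m)(5p + 3m)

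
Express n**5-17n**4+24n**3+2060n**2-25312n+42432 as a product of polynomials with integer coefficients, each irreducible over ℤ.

(n+12)(n-13)(n-2)(n**2-14n+136)

By the rational root theorem, n = -12 is a root, so (n+12) divides it; the quotient is n**4-29n**3+372n**2-2404n+3536.
Continuing, n = 13 is a root, so (n-13) is a factor; dividing leaves n**3-16n**2+164n-272.
Next, n = 2 is a root, giving the factor (n-2) and quotient n**2-14n+136.
The quadratic n**2-14n+136 has discriminant -348 < 0 and is irreducible over ℤ.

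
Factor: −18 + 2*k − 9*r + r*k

(k − 9)*(r + 2)

Group as (r*k − 9*r) + (2*k − 18) = r*(k − 9) + 2*(k − 9).
Both groups share the factor (k − 9).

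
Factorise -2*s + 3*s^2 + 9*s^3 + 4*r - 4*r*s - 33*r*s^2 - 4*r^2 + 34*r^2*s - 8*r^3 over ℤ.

Group: r*(-8*r^2 + 10*r*s + 4*r - 3*s^2 - 2*s) + (-3*s + 1)*(-8*r^2 + 10*r*s + 4*r - 3*s^2 - 2*s); both groups contain (-8*r^2 + 10*r*s + 4*r - 3*s^2 - 2*s), so (r - 3*s + 1) is a factor with cofactor -8*r^2 + 10*r*s + 4*r - 3*s^2 - 2*s.
The cofactor groups again: -8*r^2 + 10*r*s + 4*r - 3*s^2 - 2*s = -4*r*(2*r - s) + (3*s + 2)*(2*r - s); both groups contain (2*r - s), giving -(4*r - 3*s - 2)*(2*r - s).

-(2*r - s)*(4*r - 3*s - 2)*(r - 3*s + 1)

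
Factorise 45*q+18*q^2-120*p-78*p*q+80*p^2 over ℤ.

(10*p-6*q-15)*(8*p-3*q)

Group: 10*p*(8*p-3*q) + (-6*q-15)*(8*p-3*q); both groups contain (8*p-3*q).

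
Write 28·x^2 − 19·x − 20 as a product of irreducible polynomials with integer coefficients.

Need a pair with product 28·(−20) = −560 and sum −19: that's −35 and 16.
Split the middle term: 28·x^2 − 35·x + 16·x − 20 = 7·x·(4·x − 5) + 4·(4·x − 5).

(4·x − 5)·(7·x + 4)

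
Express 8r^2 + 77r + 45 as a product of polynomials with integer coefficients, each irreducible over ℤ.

Need a pair with product 8·45 = 360 and sum 77: that's 5 and 72.
Split the middle term: 8r^2 + 5r + 72r + 45 = r(8r + 5) + 9(8r + 5).

(8r + 5)(r + 9)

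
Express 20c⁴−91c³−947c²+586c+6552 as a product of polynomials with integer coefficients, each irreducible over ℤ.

(4c+13)(5c−14)(c+4)(c−9)

By the rational root theorem, c = −4 is a root, so (c+4) is a factor; dividing leaves 20c³−171c²−263c+1638.
Then c = 9 is a root, so (c−9) is a factor; dividing leaves 20c²+9c−182.
The remaining quadratic factors as (5c−14)(4c+13).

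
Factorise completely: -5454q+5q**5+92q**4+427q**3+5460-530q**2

By the rational root theorem, q = -10 is a root, so (q+10) is a factor; dividing leaves 5q**4+42q**3+7q**2-600q+546.
Continuing, q = 1 is a root, so (q-1) is a factor; dividing leaves 5q**3+47q**2+54q-546.
Then q = 13/5 is a root, giving the factor (5q-13) and quotient q**2+12q+42.
The quadratic q**2+12q+42 has discriminant -24 < 0 and is irreducible over ℤ.

(5q-13)(q+10)(q-1)(q**2+12q+42)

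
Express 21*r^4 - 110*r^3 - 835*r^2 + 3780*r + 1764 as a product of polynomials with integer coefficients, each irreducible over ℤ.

(3*r - 14)*(7*r + 3)*(r + 6)*(r - 7)

By the rational root theorem, r = 7 is a root, giving the factor (r - 7) and quotient 21*r^3 + 37*r^2 - 576*r - 252.
Then r = -6 is a root, so (r + 6) divides it; the quotient is 21*r^2 - 89*r - 42.
The remaining quadratic factors as (3*r - 14)(7*r + 3).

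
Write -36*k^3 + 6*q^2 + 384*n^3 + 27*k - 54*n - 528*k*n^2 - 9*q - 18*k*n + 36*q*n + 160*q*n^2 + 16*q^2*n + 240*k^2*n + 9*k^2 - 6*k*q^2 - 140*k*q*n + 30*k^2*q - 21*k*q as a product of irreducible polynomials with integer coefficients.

-(3*k - q - 6*n)*(3*k - 8*n - 3)*(4*k - 2*q - 8*n + 3)

Group: 4*k*(-9*k^2 + 3*k*q + 42*k*n + 9*k - 8*q*n - 3*q - 48*n^2 - 18*n) + (-2*q - 8*n + 3)*(-9*k^2 + 3*k*q + 42*k*n + 9*k - 8*q*n - 3*q - 48*n^2 - 18*n); both groups contain (-9*k^2 + 3*k*q + 42*k*n + 9*k - 8*q*n - 3*q - 48*n^2 - 18*n), so (4*k - 2*q - 8*n + 3) is a factor with cofactor -9*k^2 + 3*k*q + 42*k*n + 9*k - 8*q*n - 3*q - 48*n^2 - 18*n.
The cofactor groups again: -9*k^2 + 3*k*q + 42*k*n + 9*k - 8*q*n - 3*q - 48*n^2 - 18*n = -3*k*(3*k - q - 6*n) + (8*n + 3)*(3*k - q - 6*n); both groups contain (3*k - q - 6*n), giving -(3*k - 8*n - 3)*(3*k - q - 6*n).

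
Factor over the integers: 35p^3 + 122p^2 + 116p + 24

Trying the rational-root candidates, p = −2 is a root, so (p + 2) is a factor; dividing leaves 35p^2 + 52p + 12.
The remaining quadratic factors as (7p + 2)(5p + 6).

(5p + 6)(7p + 2)(p + 2)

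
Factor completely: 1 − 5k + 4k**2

Need a pair with product 4·1 = 4 and sum −5: that's −1 and −4.
Split the middle term: 4k**2 − k − 4k + 1 = k(4k − 1) − (4k − 1).

(4k − 1)(k − 1)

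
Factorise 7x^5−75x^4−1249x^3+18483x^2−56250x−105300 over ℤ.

(7x+9)(x+15)(x−13)(x^2−14x+60)

Testing divisors of the constant over divisors of the leading coefficient, x = 13 is a root, so (x−13) is a factor; dividing leaves 7x^4+16x^3−1041x^2+4950x+8100.
Next, x = −15 is a root, so (x+15) is a factor; dividing leaves 7x^3−89x^2+294x+540.
Continuing, x = −9/7 is a root, so (7x+9) is a factor; dividing leaves x^2−14x+60.
The quadratic x^2−14x+60 has discriminant −44 < 0 and is irreducible over ℤ.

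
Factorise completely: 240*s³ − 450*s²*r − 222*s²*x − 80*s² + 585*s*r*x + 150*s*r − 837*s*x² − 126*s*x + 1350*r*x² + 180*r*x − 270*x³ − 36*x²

Group: 5*s*(48*s² − 90*s*r − 102*s*x − 16*s + 225*r*x + 30*r − 45*x² − 6*x) + 6*x*(48*s² − 90*s*r − 102*s*x − 16*s + 225*r*x + 30*r − 45*x² − 6*x); both groups contain (48*s² − 90*s*r − 102*s*x − 16*s + 225*r*x + 30*r − 45*x² − 6*x), so (5*s + 6*x) is a factor with cofactor 48*s² − 90*s*r − 102*s*x − 16*s + 225*r*x + 30*r − 45*x² − 6*x.
The cofactor groups again: 48*s² − 90*s*r − 102*s*x − 16*s + 225*r*x + 30*r − 45*x² − 6*x = 8*s*(6*s − 15*x − 2) + (−15*r + 3*x)*(6*s − 15*x − 2); both groups contain (6*s − 15*x − 2), giving (8*s − 15*r + 3*x)*(6*s − 15*x − 2).

(8*s − 15*r + 3*x)*(5*s + 6*x)*(6*s − 15*x − 2)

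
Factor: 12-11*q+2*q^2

(2*q-3)*(q-4)

Need a pair with product 2·12 = 24 and sum -11: that's -3 and -8.
Split the middle term: 2*q^2-3*q - 8*q+12 = q*(2*q-3) - 4*(2*q-3).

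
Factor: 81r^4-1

(3r+1)(3r-1)(9r^2+1)

(3r)⁴ − (1)⁴ = ((3r)² − (1)²)((3r)² + (1)²); the first factor splits again, the second (9r^2+1) is irreducible.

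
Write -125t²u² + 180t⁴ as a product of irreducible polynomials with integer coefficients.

5t²(6t + 5u)(6t - 5u)

Every term has a factor of 5t². Then 36t² - 25u² = (6t)² − (5u)².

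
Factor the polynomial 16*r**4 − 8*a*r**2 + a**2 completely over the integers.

(a − 4*r**2)**2

Recognize a perfect-square trinomial with the parts 4*r**2 and a.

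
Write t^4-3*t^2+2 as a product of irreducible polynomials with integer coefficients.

Substitute u = t^2 to get a quadratic in u, then factor.
t^2-1 is a difference of squares.
t^2-2 is irreducible over ℤ (2 is not a perfect square).

(t+1)*(t-1)*(t^2-2)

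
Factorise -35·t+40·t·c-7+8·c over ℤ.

(5·t+1)·(8·c-7)

Group as (40·t·c-35·t) + (8·c-7) = 5·t·(8·c-7) + (8·c-7).
Both groups share the factor (8·c-7).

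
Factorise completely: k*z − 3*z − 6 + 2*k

Group as (k*z + 2*k) + (−3*z − 6) = k*(z + 2) − 3*(z + 2).
Both groups share the factor (z + 2).

(k − 3)*(z + 2)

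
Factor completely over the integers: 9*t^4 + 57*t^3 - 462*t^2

3*t^2*(3*t - 14)*(t + 11)

Pull out the common factor 3*t^2, then factor the remaining trinomial.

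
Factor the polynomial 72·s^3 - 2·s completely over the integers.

2·s·(6·s + 1)·(6·s - 1)

Pull out the common factor 2·s; 36·s^2 - 1 is a difference of squares.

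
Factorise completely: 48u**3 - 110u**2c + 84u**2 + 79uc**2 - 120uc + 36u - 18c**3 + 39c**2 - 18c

Group: 8u(6u**2 - 7uc + 6u + 2c**2 - 3c) + (-9c + 6)(6u**2 - 7uc + 6u + 2c**2 - 3c); both groups contain (6u**2 - 7uc + 6u + 2c**2 - 3c), so (8u - 9c + 6) is a factor with cofactor 6u**2 - 7uc + 6u + 2c**2 - 3c.
The cofactor groups again: 6u**2 - 7uc + 6u + 2c**2 - 3c = 3u(2u - c) + (-2c + 3)(2u - c); both groups contain (2u - c), giving (3u - 2c + 3)(2u - c).

(3u - 2c + 3)(8u - 9c + 6)(2u - c)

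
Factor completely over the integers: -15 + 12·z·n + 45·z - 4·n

Group as (12·z·n + 45·z) + (-4·n - 15) = 3·z·(4·n + 15) - (4·n + 15).
Both groups share the factor (4·n + 15).

(3·z - 1)·(4·n + 15)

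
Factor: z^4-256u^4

(z)⁴ − (4u)⁴ = ((z)² − (4u)²)((z)² + (4u)²); the first factor splits again, the second (z^2+16u^2) is irreducible.

(z-4u)(z+4u)(z^2+16u^2)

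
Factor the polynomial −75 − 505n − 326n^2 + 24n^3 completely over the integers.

(4n + 5)(6n + 1)(n − 15)

Among the possible rational roots, n = 15 is a root, so (n − 15) divides it; the quotient is 24n^2 + 34n + 5.
The remaining quadratic factors as (6n + 1)(4n + 5).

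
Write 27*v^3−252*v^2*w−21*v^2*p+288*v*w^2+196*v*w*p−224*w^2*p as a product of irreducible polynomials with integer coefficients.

(9*v−7*p)*(3*v−4*w)*(v−8*w)

Group: 9*v*(3*v^2−28*v*w+32*w^2) − 7*p*(3*v^2−28*v*w+32*w^2); both groups contain (3*v^2−28*v*w+32*w^2), so (9*v−7*p) is a factor with cofactor 3*v^2−28*v*w+32*w^2.
The cofactor groups again: 3*v^2−28*v*w+32*w^2 = v*(3*v−4*w) − 8*w*(3*v−4*w); both groups contain (3*v−4*w), giving (v−8*w)*(3*v−4*w).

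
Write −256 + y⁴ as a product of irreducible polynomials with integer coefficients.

(y)⁴ − (4)⁴ = ((y)² − (4)²)((y)² + (4)²); the first factor splits again, the second (y² + 16) is irreducible.

(y + 4)·(y − 4)·(y² + 16)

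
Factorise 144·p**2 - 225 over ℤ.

9·(4·p + 5)·(4·p - 5)

Pull out the common factor 9; 16·p**2 - 25 is a difference of squares.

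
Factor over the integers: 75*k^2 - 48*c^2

Every term has a factor of 3. Then 25*k^2 - 16*c^2 = (5*k)² − (4*c)².

3*(5*k - 4*c)*(5*k + 4*c)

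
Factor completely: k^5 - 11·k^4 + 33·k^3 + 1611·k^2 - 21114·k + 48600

Trying the rational-root candidates, k = 9 is a root, giving the factor (k - 9) and quotient k^4 - 2·k^3 + 15·k^2 + 1746·k - 5400.
Continuing, k = -12 is a root, giving the factor (k + 12) and quotient k^3 - 14·k^2 + 183·k - 450.
Then k = 3 is a root, giving the factor (k - 3) and quotient k^2 - 11·k + 150.
The quadratic k^2 - 11·k + 150 has discriminant -479 < 0 and is irreducible over ℤ.

(k + 12)·(k - 3)·(k - 9)·(k^2 - 11·k + 150)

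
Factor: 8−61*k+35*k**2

(5*k−8)*(7*k−1)

Need a pair with product 35·8 = 280 and sum −61: that's −56 and −5.
Split the middle term: 35*k**2−56*k − 5*k+8 = 7*k*(5*k−8) − (5*k−8).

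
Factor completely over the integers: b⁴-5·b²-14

Substitute u = b² to get a quadratic in u, then factor.
b²+2 is irreducible over ℤ (always positive, so no real roots).
b²-7 is irreducible over ℤ (7 is not a perfect square).

(b²+2)·(b²-7)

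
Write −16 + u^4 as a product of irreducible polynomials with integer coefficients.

(u + 2)·(u − 2)·(u^2 + 4)

(u)⁴ − (2)⁴ = ((u)² − (2)²)((u)² + (2)²); the first factor splits again, the second (u^2 + 4) is irreducible.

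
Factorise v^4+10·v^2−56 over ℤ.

(v+2)·(v−2)·(v^2+14)

Substitute u = v^2 to get a quadratic in u, then factor.
v^2−4 is a difference of squares.
v^2+14 is irreducible over ℤ (always positive, so no real roots).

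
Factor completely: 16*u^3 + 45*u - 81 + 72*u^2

(4*u + 9)*(4*u - 3)*(u + 3)

By the rational root theorem, u = -3 is a root, giving the factor (u + 3) and quotient 16*u^2 + 24*u - 27.
The remaining quadratic factors as (4*u - 3)(4*u + 9).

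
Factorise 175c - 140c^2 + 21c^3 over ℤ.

7c(3c - 5)(c - 5)

Pull out the common factor 7c, then factor the remaining trinomial.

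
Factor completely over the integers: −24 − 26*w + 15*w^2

(3*w + 2)*(5*w − 12)

Need a pair with product 15·(−24) = −360 and sum −26: that's −36 and 10.
Split the middle term: 15*w^2 − 36*w + 10*w − 24 = 3*w*(5*w − 12) + 2*(5*w − 12).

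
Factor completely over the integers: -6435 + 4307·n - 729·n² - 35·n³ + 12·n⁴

Among the possible rational roots, n = -9 is a root, giving the factor (n + 9) and quotient 12·n³ - 143·n² + 558·n - 715.
Continuing, n = 5 is a root, so (n - 5) divides it; the quotient is 12·n² - 83·n + 143.
The remaining quadratic factors as (4·n - 13)(3·n - 11).

(3·n - 11)·(4·n - 13)·(n + 9)·(n - 5)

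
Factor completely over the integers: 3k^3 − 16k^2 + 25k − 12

(3k − 4)(k − 1)(k − 3)

Among the possible rational roots, k = 1 is a root, so (k − 1) is a factor; dividing leaves 3k^2 − 13k + 12.
The remaining quadratic factors as (3k − 4)(k − 3).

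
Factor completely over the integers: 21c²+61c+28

Need a pair with product 21·28 = 588 and sum 61: that's 12 and 49.
Split the middle term: 21c²+12c + 49c+28 = 3c(7c+4) + 7(7c+4).

(3c+7)(7c+4)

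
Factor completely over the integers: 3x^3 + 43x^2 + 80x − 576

Among the possible rational roots, x = −9 is a root, so (x + 9) is a factor; dividing leaves 3x^2 + 16x − 64.
The remaining quadratic factors as (x + 8)(3x − 8).

(3x − 8)(x + 8)(x + 9)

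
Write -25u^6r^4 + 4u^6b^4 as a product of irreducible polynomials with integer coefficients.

-u^6(5r^2 - 2b^2)(5r^2 + 2b^2)

Pull out the common factor u^6, leaving -25r^4 + 4b^4.
Recognize a difference of squares with the parts 2b^2 and 5r^2.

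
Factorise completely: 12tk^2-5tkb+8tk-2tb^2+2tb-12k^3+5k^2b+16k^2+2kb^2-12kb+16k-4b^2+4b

(3k-2b+2)(t-k+2)(4k+b)

Group: t(12k^2-5kb+8k-2b^2+2b) + (-k+2)(12k^2-5kb+8k-2b^2+2b); both groups contain (12k^2-5kb+8k-2b^2+2b), so (t-k+2) is a factor with cofactor 12k^2-5kb+8k-2b^2+2b.
The cofactor groups again: 12k^2-5kb+8k-2b^2+2b = 4k(3k-2b+2) + b(3k-2b+2); both groups contain (3k-2b+2), giving (4k+b)(3k-2b+2).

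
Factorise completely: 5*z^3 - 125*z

Every term has a factor of 5*z. Then z^2 - 25 = (z)² − (5)².

5*z*(z + 5)*(z - 5)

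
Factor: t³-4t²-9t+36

(t+3)(t-3)(t-4)

Trying the rational-root candidates, t = 3 is a root, giving the factor (t-3) and quotient t²-t-12.
The remaining quadratic factors as (t+3)(t-4).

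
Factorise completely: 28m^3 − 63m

7m(2m + 3)(2m − 3)

Factor out 7m, leaving 4m^2 − 9, which is a difference of two squares.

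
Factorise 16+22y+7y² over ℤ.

(7y+8)(y+2)

Need a pair with product 7·16 = 112 and sum 22: that's 14 and 8.
Split the middle term: 7y²+14y + 8y+16 = 7y(y+2) + 8(y+2).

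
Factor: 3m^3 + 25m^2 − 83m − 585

Trying the rational-root candidates, m = 5 is a root, so (m − 5) divides it; the quotient is 3m^2 + 40m + 117.
The remaining quadratic factors as (m + 9)(3m + 13).

(3m + 13)(m + 9)(m − 5)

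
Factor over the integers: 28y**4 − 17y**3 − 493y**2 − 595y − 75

(4y + 5)(7y + 1)(y + 3)(y − 5)

Testing divisors of the constant over divisors of the leading coefficient, y = 5 is a root, so (y − 5) divides it; the quotient is 28y**3 + 123y**2 + 122y + 15.
Next, y = −1/7 is a root, so (7y + 1) is a factor; dividing leaves 4y**2 + 17y + 15.
The remaining quadratic factors as (4y + 5)(y + 3).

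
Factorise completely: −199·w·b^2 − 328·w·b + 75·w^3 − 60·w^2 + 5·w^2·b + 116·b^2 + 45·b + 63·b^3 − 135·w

Group: 5·w·(15·w^2 + 22·w·b + 15·w − 9·b^2 − 5·b) + (−7·b − 9)·(15·w^2 + 22·w·b + 15·w − 9·b^2 − 5·b); both groups contain (15·w^2 + 22·w·b + 15·w − 9·b^2 − 5·b), so (5·w − 7·b − 9) is a factor with cofactor 15·w^2 + 22·w·b + 15·w − 9·b^2 − 5·b.
The cofactor groups again: 15·w^2 + 22·w·b + 15·w − 9·b^2 − 5·b = 3·w·(5·w + 9·b + 5) − b·(5·w + 9·b + 5); both groups contain (5·w + 9·b + 5), giving (3·w − b)·(5·w + 9·b + 5).

(5·w − 7·b − 9)·(3·w − b)·(5·w + 9·b + 5)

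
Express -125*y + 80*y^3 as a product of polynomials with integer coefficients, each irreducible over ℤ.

Factor out 5*y, leaving 16*y^2 - 25, which is a difference of two squares.

5*y*(4*y + 5)*(4*y - 5)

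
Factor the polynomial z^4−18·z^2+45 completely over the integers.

(z^2−15)·(z^2−3)

Substitute u = z^2 to get a quadratic in u, then factor.
z^2−3 is irreducible over ℤ (3 is not a perfect square).
z^2−15 is irreducible over ℤ (15 is not a perfect square).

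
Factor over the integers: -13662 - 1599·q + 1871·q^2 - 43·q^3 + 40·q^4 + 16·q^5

By the rational root theorem, q = -9/4 is a root, so (4·q + 9) is a factor; dividing leaves 4·q^4 + q^3 - 13·q^2 + 497·q - 1518.
Continuing, q = -6 is a root, giving the factor (q + 6) and quotient 4·q^3 - 23·q^2 + 125·q - 253.
Continuing, q = 11/4 is a root, so (4·q - 11) divides it; the quotient is q^2 - 3·q + 23.
The quadratic q^2 - 3·q + 23 has discriminant -83 < 0 and is irreducible over ℤ.

(4·q + 9)·(4·q - 11)·(q + 6)·(q^2 - 3·q + 23)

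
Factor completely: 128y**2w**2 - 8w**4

8w**2(4y - w)(4y + w)

Every term has a factor of 8w**2. Then 16y**2 - w**2 = (4y)² − (w)².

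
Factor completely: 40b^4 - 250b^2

10b^2(2b + 5)(2b - 5)

Pull out the common factor 10b^2; 4b^2 - 25 is a difference of squares.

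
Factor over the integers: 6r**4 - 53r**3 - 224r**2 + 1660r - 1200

Testing divisors of the constant over divisors of the leading coefficient, r = 10 is a root, giving the factor (r - 10) and quotient 6r**3 + 7r**2 - 154r + 120.
Continuing, r = -6 is a root, so (r + 6) divides it; the quotient is 6r**2 - 29r + 20.
The remaining quadratic factors as (6r - 5)(r - 4).

(6r - 5)(r + 6)(r - 10)(r - 4)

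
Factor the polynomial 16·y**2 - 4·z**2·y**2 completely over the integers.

Factor out 4·y**2 first: what remains is -z**2 + 4.
Recognize a difference of squares with the parts 2 and z.

-4·y**2·(z + 2)·(z - 2)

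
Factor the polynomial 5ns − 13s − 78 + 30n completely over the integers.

(5n − 13)(s + 6)

Group as (5ns + 30n) + (−13s − 78) = 5n(s + 6) − 13(s + 6).
Both groups share the factor (s + 6).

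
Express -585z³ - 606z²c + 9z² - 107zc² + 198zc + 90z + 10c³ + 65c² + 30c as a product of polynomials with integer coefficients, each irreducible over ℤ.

Group: 13z(-45z² - 12zc + 18z + c² + 6c) + (10c + 5)(-45z² - 12zc + 18z + c² + 6c); both groups contain (-45z² - 12zc + 18z + c² + 6c), so (13z + 10c + 5) is a factor with cofactor -45z² - 12zc + 18z + c² + 6c.
The cofactor groups again: -45z² - 12zc + 18z + c² + 6c = -15z(3z + c) + (c + 6)(3z + c); both groups contain (3z + c), giving -(15z - c - 6)(3z + c).

-(15z - c - 6)(13z + 10c + 5)(3z + c)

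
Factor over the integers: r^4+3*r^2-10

(r^2+5)*(r^2-2)

Substitute u = r^2 to get a quadratic in u, then factor.
r^2+5 is irreducible over ℤ (always positive, so no real roots).
r^2-2 is irreducible over ℤ (2 is not a perfect square).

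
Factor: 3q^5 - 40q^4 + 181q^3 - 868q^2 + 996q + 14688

(3q + 8)(q - 6)(q - 9)(q^2 - q + 34)

Trying the rational-root candidates, q = 9 is a root, giving the factor (q - 9) and quotient 3q^4 - 13q^3 + 64q^2 - 292q - 1632.
Then q = 6 is a root, so (q - 6) divides it; the quotient is 3q^3 + 5q^2 + 94q + 272.
Continuing, q = -8/3 is a root, so (3q + 8) divides it; the quotient is q^2 - q + 34.
The quadratic q^2 - q + 34 has discriminant -135 < 0 and is irreducible over ℤ.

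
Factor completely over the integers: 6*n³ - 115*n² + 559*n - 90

(6*n - 1)*(n - 10)*(n - 9)

Among the possible rational roots, n = 1/6 is a root, so (6*n - 1) is a factor; dividing leaves n² - 19*n + 90.
The remaining quadratic factors as (n - 9)(n - 10).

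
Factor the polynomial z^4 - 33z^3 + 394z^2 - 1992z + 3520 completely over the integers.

(z - 10)(z - 11)(z - 4)(z - 8)

By the rational root theorem, z = 8 is a root, giving the factor (z - 8) and quotient z^3 - 25z^2 + 194z - 440.
Then z = 10 is a root, giving the factor (z - 10) and quotient z^2 - 15z + 44.
The remaining quadratic factors as (z - 4)(z - 11).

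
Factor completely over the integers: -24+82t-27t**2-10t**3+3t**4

(3t-1)(t+3)(t-2)(t-4)

By the rational root theorem, t = 2 is a root, so (t-2) is a factor; dividing leaves 3t**3-4t**2-35t+12.
Continuing, t = 1/3 is a root, so (3t-1) is a factor; dividing leaves t**2-t-12.
The remaining quadratic factors as (t-4)(t+3).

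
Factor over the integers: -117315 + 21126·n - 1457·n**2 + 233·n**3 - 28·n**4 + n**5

(n - 11)·(n - 15)·(n - 9)·(n**2 + 7·n + 79)

By the rational root theorem, n = 15 is a root, so (n - 15) divides it; the quotient is n**4 - 13·n**3 + 38·n**2 - 887·n + 7821.
Then n = 9 is a root, giving the factor (n - 9) and quotient n**3 - 4·n**2 + 2·n - 869.
Then n = 11 is a root, so (n - 11) divides it; the quotient is n**2 + 7·n + 79.
The quadratic n**2 + 7·n + 79 has discriminant -267 < 0 and is irreducible over ℤ.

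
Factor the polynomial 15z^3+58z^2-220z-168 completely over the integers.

(3z+2)(5z-14)(z+6)

Testing divisors of the constant over divisors of the leading coefficient, z = -6 is a root, so (z+6) divides it; the quotient is 15z^2-32z-28.
The remaining quadratic factors as (5z-14)(3z+2).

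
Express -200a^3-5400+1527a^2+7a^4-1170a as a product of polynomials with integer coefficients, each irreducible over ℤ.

(7a+10)(a-12)(a-15)(a-3)

Among the possible rational roots, a = 3 is a root, giving the factor (a-3) and quotient 7a^3-179a^2+990a+1800.
Next, a = 12 is a root, so (a-12) is a factor; dividing leaves 7a^2-95a-150.
The remaining quadratic factors as (7a+10)(a-15).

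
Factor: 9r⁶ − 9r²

9r²(r + 1)(r − 1)(r² + 1)

Every term has a factor of 9r²; factoring it out leaves r⁴ − 1.
Recognize a difference of squares with the parts r² and 1.
r² − 1 is again a difference of squares: (r − 1)(r + 1).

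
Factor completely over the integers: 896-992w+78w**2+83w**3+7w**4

(7w-8)(w+7)(w+8)(w-2)

Trying the rational-root candidates, w = 8/7 is a root, so (7w-8) is a factor; dividing leaves w**3+13w**2+26w-112.
Continuing, w = 2 is a root, so (w-2) divides it; the quotient is w**2+15w+56.
The remaining quadratic factors as (w+8)(w+7).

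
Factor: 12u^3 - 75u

Pull out the common factor 3u; 4u^2 - 25 is a difference of squares.

3u(2u + 5)(2u - 5)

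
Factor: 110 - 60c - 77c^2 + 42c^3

Group as (42c^3 - 60c) + (-77c^2 + 110) = 6c(7c^2 - 10) - 11(7c^2 - 10).
Both groups share the factor (7c^2 - 10).

(6c - 11)(7c^2 - 10)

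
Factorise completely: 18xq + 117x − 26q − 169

Group as (18xq + 117x) + (−26q − 169) = 9x(2q + 13) − 13(2q + 13).
Both groups share the factor (2q + 13).

(2q + 13)(9x − 13)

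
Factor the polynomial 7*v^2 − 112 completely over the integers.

7*(v + 4)*(v − 4)

Pull out the common factor 7; v^2 − 16 is a difference of squares.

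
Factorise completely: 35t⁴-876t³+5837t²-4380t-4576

(5t-8)(7t+4)(t-11)(t-13)

Testing divisors of the constant over divisors of the leading coefficient, t = 13 is a root, so (t-13) is a factor; dividing leaves 35t³-421t²+364t+352.
Continuing, t = 11 is a root, so (t-11) is a factor; dividing leaves 35t²-36t-32.
The remaining quadratic factors as (7t+4)(5t-8).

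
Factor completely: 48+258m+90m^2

6(3m+8)(5m+1)

Pull out the common factor 6, then factor the remaining trinomial.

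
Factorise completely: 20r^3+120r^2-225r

Pull out the common factor 5r, then factor the remaining trinomial.

5r(2r+15)(2r-3)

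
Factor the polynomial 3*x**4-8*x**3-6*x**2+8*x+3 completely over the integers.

(3*x+1)*(x+1)*(x-1)*(x-3)

Testing divisors of the constant over divisors of the leading coefficient, x = 3 is a root, so (x-3) divides it; the quotient is 3*x**3+x**2-3*x-1.
Then x = -1 is a root, so (x+1) divides it; the quotient is 3*x**2-2*x-1.
The remaining quadratic factors as (x-1)(3*x+1).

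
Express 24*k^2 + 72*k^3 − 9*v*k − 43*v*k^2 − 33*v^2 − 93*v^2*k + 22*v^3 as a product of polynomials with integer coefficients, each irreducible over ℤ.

Group: v*(22*v^2 − 115*v*k − 33*v + 72*k^2 + 24*k) + k*(22*v^2 − 115*v*k − 33*v + 72*k^2 + 24*k); both groups contain (22*v^2 − 115*v*k − 33*v + 72*k^2 + 24*k), so (v + k) is a factor with cofactor 22*v^2 − 115*v*k − 33*v + 72*k^2 + 24*k.
The cofactor groups again: 22*v^2 − 115*v*k − 33*v + 72*k^2 + 24*k = 11*v*(2*v − 9*k − 3) − 8*k*(2*v − 9*k − 3); both groups contain (2*v − 9*k − 3), giving (11*v − 8*k)*(2*v − 9*k − 3).

(11*v − 8*k)*(2*v − 9*k − 3)*(v + k)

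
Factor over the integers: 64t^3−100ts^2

Every term has a factor of 4t. Then 16t^2−25s^2 = (4t)² − (5s)².

4t(4t−5s)(4t+5s)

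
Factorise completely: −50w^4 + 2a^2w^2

Pull out the common factor 2w^2; a^2 − 25w^2 is a difference of squares.

2w^2(a + 5w)(a − 5w)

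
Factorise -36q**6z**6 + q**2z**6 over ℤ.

Pull out the common factor q**2z**6, leaving -36q**4 + 1.
Recognize a difference of squares with the parts 1 and 6q**2.

-q**2z**6(6q**2 + 1)(6q**2 - 1)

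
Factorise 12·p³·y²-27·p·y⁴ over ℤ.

3·p·y²·(2·p+3·y)·(2·p-3·y)

Pull out the common factor 3·p·y²; 4·p²-9·y² is a difference of squares.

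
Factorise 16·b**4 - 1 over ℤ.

(2·b + 1)·(2·b - 1)·(4·b**2 + 1)

(2·b)⁴ − (1)⁴ = ((2·b)² − (1)²)((2·b)² + (1)²); the first factor splits again, the second (4·b**2 + 1) is irreducible.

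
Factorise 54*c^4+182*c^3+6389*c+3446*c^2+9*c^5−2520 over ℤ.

Testing divisors of the constant over divisors of the leading coefficient, c = −7/3 is a root, giving the factor (3*c+7) and quotient 3*c^4+11*c^3+35*c^2+1067*c−360.
Next, c = 1/3 is a root, so (3*c−1) is a factor; dividing leaves c^3+4*c^2+13*c+360.
Continuing, c = −8 is a root, giving the factor (c+8) and quotient c^2−4*c+45.
The quadratic c^2−4*c+45 has discriminant −164 < 0 and is irreducible over ℤ.

(3*c+7)*(3*c−1)*(c+8)*(c^2−4*c+45)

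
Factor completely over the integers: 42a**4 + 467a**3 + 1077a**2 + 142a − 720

By the rational root theorem, a = −9/7 is a root, so (7a + 9) divides it; the quotient is 6a**3 + 59a**2 + 78a − 80.
Continuing, a = −5/2 is a root, so (2a + 5) is a factor; dividing leaves 3a**2 + 22a − 16.
The remaining quadratic factors as (3a − 2)(a + 8).

(2a + 5)(3a − 2)(7a + 9)(a + 8)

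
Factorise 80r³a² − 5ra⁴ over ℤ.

Pull out the common factor 5ra²; 16r² − a² is a difference of squares.

5a²r(4r − a)(4r + a)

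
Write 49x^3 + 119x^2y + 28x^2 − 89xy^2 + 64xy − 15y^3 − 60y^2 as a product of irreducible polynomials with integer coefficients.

Group: 7x(7x^2 + 16xy − 15y^2) + (y + 4)(7x^2 + 16xy − 15y^2); both groups contain (7x^2 + 16xy − 15y^2), so (7x + y + 4) is a factor with cofactor 7x^2 + 16xy − 15y^2.
The cofactor groups again: 7x^2 + 16xy − 15y^2 = x(7x − 5y) + 3y(7x − 5y); both groups contain (7x − 5y), giving (x + 3y)(7x − 5y).

(7x + y + 4)(7x − 5y)(x + 3y)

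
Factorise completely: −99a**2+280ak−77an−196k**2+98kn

Group: −9a(11a−14k) + (14k−7n)(11a−14k); both groups contain (11a−14k).

−(11a−14k)(9a−14k+7n)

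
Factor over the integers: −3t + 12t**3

Pull out the common factor 3t; 4t**2 − 1 is a difference of squares.

3t(2t + 1)(2t − 1)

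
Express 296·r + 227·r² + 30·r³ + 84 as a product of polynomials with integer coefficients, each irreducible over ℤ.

(5·r + 2)·(6·r + 7)·(r + 6)

Among the possible rational roots, r = −2/5 is a root, so (5·r + 2) is a factor; dividing leaves 6·r² + 43·r + 42.
The remaining quadratic factors as (r + 6)(6·r + 7).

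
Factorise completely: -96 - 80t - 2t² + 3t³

(3t + 4)(t + 4)(t - 6)

Testing divisors of the constant over divisors of the leading coefficient, t = -4 is a root, so (t + 4) divides it; the quotient is 3t² - 14t - 24.
The remaining quadratic factors as (3t + 4)(t - 6).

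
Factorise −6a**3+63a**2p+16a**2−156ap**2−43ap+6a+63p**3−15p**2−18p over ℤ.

Group: a(−6a**2+45ap+16a−21p**2+5p+6) − 3p(−6a**2+45ap+16a−21p**2+5p+6); both groups contain (−6a**2+45ap+16a−21p**2+5p+6), so (a−3p) is a factor with cofactor −6a**2+45ap+16a−21p**2+5p+6.
The cofactor groups again: −6a**2+45ap+16a−21p**2+5p+6 = −a(6a−3p+2) + (7p+3)(6a−3p+2); both groups contain (6a−3p+2), giving −(a−7p−3)(6a−3p+2).

−(6a−3p+2)(a−3p)(a−7p−3)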